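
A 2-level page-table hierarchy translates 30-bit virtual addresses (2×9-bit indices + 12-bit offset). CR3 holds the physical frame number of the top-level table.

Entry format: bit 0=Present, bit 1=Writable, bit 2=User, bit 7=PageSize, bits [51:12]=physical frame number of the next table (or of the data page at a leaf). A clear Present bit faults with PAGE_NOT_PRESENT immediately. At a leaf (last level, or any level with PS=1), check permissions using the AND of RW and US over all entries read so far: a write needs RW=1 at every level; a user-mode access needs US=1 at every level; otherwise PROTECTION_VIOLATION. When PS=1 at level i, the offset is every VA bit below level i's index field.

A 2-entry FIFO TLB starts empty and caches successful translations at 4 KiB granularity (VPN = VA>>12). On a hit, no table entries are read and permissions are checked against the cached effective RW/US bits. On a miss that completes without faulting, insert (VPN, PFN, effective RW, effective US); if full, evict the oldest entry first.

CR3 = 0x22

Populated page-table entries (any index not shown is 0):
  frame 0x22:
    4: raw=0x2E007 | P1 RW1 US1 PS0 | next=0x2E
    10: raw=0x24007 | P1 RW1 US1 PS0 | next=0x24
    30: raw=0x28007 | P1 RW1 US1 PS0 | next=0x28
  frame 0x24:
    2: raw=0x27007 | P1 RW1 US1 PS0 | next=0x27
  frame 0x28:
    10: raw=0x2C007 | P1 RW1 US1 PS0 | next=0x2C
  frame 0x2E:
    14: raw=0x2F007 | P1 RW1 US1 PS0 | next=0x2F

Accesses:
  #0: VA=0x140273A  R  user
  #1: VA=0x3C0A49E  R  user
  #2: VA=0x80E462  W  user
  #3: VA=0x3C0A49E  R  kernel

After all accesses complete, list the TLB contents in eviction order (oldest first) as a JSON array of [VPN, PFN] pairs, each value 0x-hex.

Walk each access:
#0 VA=0x140273A (r,user):
  [0] read 0x22 idx=10: raw=0x24007 flags P=1 W=1 U=1 S=0
  [1] read 0x24 idx=2: raw=0x27007 flags P=1 W=1 U=1 S=0
  → PA=0x2773A  (2 entries read)
#1 VA=0x3C0A49E (r,user):
  [0] read 0x22 idx=30: raw=0x28007 flags P=1 W=1 U=1 S=0
  [1] read 0x28 idx=10: raw=0x2C007 flags P=1 W=1 U=1 S=0
  → PA=0x2C49E  (2 entries read)
#2 VA=0x80E462 (w,user):
  [0] read 0x22 idx=4: raw=0x2E007 flags P=1 W=1 U=1 S=0
  [1] read 0x2E idx=14: raw=0x2F007 flags P=1 W=1 U=1 S=0
  → PA=0x2F462  (2 entries read)
#3 VA=0x3C0A49E (r,kernel):
  TLB hit vpn=0x3C0A → PA=0x2C49E

TLB: [["0x3C0A", "0x2C"], ["0x80E", "0x2F"]]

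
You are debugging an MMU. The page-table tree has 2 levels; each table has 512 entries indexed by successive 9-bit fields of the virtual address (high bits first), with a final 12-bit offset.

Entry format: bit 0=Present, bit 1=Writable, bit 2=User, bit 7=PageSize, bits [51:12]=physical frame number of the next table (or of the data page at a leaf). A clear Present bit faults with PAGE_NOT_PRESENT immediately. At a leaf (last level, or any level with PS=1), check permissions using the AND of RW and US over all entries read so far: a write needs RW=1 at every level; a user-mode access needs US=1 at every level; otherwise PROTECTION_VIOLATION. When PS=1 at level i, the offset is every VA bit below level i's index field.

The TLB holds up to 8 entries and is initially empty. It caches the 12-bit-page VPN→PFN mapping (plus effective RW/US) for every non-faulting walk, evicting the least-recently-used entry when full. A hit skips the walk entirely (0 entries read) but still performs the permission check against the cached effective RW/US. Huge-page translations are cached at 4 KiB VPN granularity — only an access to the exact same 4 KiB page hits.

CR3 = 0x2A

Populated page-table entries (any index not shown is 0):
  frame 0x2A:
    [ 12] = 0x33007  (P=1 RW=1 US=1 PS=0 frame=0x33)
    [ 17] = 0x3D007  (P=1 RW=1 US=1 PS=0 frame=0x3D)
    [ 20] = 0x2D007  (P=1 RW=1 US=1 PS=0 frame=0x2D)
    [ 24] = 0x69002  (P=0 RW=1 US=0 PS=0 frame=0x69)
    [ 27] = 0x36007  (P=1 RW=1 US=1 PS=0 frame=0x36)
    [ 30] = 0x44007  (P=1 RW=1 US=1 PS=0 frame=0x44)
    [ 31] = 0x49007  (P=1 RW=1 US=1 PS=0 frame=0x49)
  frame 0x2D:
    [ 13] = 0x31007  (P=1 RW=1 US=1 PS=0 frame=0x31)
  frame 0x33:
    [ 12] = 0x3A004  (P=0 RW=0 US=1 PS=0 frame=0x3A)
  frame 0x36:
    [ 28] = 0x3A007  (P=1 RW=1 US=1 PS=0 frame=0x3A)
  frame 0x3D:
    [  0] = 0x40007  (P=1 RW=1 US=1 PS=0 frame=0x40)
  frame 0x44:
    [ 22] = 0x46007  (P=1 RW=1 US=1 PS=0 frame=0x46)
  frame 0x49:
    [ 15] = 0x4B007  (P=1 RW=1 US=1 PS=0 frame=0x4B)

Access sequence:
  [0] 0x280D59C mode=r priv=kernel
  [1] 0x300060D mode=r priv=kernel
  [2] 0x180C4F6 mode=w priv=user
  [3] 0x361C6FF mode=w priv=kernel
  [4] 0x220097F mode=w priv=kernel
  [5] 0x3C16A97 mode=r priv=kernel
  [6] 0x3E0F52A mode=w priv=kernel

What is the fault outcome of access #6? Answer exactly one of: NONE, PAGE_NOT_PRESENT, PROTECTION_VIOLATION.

Trace:
#0 VA=0x280D59C (r,kernel):
  [0] read 0x2A idx=20: raw=0x2D007 flags P=1 W=1 U=1 S=0
  [1] read 0x2D idx=13: raw=0x31007 flags P=1 W=1 U=1 S=0
  → PA=0x3159C  (2 entries read)
#1 VA=0x300060D (r,kernel):
  [0] read 0x2A idx=24: raw=0x69002 flags P=0 W=1 U=0 S=0
  → PAGE_NOT_PRESENT  (1 entries read)
#2 VA=0x180C4F6 (w,user):
  [0] read 0x2A idx=12: raw=0x33007 flags P=1 W=1 U=1 S=0
  [1] read 0x33 idx=12: raw=0x3A004 flags P=0 W=0 U=1 S=0
  → PAGE_NOT_PRESENT  (2 entries read)
#3 VA=0x361C6FF (w,kernel):
  [0] read 0x2A idx=27: raw=0x36007 flags P=1 W=1 U=1 S=0
  [1] read 0x36 idx=28: raw=0x3A007 flags P=1 W=1 U=1 S=0
  → PA=0x3A6FF  (2 entries read)
#4 VA=0x220097F (w,kernel):
  [0] read 0x2A idx=17: raw=0x3D007 flags P=1 W=1 U=1 S=0
  [1] read 0x3D idx=0: raw=0x40007 flags P=1 W=1 U=1 S=0
  → PA=0x4097F  (2 entries read)
#5 VA=0x3C16A97 (r,kernel):
  [0] read 0x2A idx=30: raw=0x44007 flags P=1 W=1 U=1 S=0
  [1] read 0x44 idx=22: raw=0x46007 flags P=1 W=1 U=1 S=0
  → PA=0x46A97  (2 entries read)
#6 VA=0x3E0F52A (w,kernel):
  [0] read 0x2A idx=31: raw=0x49007 flags P=1 W=1 U=1 S=0
  [1] read 0x49 idx=15: raw=0x4B007 flags P=1 W=1 U=1 S=0
  → PA=0x4B52A  (2 entries read)

Access #6 fault: NONE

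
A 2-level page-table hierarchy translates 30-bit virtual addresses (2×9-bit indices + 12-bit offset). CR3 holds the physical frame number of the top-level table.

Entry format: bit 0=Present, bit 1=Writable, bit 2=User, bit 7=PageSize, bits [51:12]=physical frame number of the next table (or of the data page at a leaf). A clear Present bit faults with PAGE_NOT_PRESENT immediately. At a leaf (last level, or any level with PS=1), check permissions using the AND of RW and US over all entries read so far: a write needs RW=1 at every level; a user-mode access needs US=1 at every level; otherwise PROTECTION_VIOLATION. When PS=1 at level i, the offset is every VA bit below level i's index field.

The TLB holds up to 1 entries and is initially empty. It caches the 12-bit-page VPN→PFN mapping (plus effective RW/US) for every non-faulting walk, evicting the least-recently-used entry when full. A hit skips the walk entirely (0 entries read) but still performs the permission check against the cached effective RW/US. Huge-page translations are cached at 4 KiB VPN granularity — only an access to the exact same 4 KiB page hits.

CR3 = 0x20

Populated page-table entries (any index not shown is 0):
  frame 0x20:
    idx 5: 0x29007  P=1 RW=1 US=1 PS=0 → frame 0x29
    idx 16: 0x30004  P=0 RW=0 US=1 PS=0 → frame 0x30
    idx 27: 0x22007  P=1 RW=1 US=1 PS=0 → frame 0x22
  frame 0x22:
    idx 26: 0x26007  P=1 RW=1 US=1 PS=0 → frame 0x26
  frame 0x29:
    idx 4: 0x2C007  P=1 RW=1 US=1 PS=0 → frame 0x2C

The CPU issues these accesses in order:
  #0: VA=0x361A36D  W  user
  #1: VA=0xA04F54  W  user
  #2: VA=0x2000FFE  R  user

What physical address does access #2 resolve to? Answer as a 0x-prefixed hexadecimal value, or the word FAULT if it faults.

Trace:
#0 VA=0x361A36D (w,user):
  L0 @0x20[27] → 0x22007  P=1,RW=1,US=1,PS=0
  L1 @0x22[26] → 0x26007  P=1,RW=1,US=1,PS=0
  → PA=0x2636D  (2 entries read)
#1 VA=0xA04F54 (w,user):
  L0 @0x20[5] → 0x29007  P=1,RW=1,US=1,PS=0
  L1 @0x29[4] → 0x2C007  P=1,RW=1,US=1,PS=0
  → PA=0x2CF54  (2 entries read)
#2 VA=0x2000FFE (r,user):
  L0 @0x20[16] → 0x30004  P=0,RW=0,US=1,PS=0
  ⇒ fault: PAGE_NOT_PRESENT  — 1 lookups

Access #2 PA: FAULT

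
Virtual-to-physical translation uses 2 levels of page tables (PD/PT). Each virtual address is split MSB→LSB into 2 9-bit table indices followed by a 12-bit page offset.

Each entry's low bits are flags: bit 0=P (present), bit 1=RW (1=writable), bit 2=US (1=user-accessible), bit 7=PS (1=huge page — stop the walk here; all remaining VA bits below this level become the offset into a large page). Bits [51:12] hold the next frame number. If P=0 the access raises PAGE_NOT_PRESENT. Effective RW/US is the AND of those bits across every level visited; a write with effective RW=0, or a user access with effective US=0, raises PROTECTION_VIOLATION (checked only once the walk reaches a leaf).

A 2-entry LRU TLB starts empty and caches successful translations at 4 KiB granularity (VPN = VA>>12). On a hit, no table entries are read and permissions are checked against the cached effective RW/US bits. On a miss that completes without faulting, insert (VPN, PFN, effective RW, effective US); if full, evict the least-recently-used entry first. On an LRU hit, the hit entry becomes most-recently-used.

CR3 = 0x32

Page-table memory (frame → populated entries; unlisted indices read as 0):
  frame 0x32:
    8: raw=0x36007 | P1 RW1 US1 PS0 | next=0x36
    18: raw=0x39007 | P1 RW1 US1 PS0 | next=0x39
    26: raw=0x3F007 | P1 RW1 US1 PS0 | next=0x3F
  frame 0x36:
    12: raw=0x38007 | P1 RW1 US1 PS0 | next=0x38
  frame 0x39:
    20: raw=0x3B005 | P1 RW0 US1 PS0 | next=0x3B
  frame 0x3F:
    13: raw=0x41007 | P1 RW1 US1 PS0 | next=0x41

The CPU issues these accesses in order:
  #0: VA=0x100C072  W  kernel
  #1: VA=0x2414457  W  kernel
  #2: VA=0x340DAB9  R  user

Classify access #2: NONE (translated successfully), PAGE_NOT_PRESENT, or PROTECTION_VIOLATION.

Trace:
#0 VA=0x100C072 (w,kernel):
  lvl0: tbl 0x32, slot 8 ⇒ 0x36007 (P1/RW1/US1/PS0)
  lvl1: tbl 0x36, slot 12 ⇒ 0x38007 (P1/RW1/US1/PS0)
  ⇒ phys 0x38072  [2 reads]
#1 VA=0x2414457 (w,kernel):
  lvl0: tbl 0x32, slot 18 ⇒ 0x39007 (P1/RW1/US1/PS0)
  lvl1: tbl 0x39, slot 20 ⇒ 0x3B005 (P1/RW0/US1/PS0)
  ✗ PROTECTION_VIOLATION  [2 reads]
#2 VA=0x340DAB9 (r,user):
  lvl0: tbl 0x32, slot 26 ⇒ 0x3F007 (P1/RW1/US1/PS0)
  lvl1: tbl 0x3F, slot 13 ⇒ 0x41007 (P1/RW1/US1/PS0)
  ⇒ phys 0x41AB9  [2 reads]

Access #2 fault: NONE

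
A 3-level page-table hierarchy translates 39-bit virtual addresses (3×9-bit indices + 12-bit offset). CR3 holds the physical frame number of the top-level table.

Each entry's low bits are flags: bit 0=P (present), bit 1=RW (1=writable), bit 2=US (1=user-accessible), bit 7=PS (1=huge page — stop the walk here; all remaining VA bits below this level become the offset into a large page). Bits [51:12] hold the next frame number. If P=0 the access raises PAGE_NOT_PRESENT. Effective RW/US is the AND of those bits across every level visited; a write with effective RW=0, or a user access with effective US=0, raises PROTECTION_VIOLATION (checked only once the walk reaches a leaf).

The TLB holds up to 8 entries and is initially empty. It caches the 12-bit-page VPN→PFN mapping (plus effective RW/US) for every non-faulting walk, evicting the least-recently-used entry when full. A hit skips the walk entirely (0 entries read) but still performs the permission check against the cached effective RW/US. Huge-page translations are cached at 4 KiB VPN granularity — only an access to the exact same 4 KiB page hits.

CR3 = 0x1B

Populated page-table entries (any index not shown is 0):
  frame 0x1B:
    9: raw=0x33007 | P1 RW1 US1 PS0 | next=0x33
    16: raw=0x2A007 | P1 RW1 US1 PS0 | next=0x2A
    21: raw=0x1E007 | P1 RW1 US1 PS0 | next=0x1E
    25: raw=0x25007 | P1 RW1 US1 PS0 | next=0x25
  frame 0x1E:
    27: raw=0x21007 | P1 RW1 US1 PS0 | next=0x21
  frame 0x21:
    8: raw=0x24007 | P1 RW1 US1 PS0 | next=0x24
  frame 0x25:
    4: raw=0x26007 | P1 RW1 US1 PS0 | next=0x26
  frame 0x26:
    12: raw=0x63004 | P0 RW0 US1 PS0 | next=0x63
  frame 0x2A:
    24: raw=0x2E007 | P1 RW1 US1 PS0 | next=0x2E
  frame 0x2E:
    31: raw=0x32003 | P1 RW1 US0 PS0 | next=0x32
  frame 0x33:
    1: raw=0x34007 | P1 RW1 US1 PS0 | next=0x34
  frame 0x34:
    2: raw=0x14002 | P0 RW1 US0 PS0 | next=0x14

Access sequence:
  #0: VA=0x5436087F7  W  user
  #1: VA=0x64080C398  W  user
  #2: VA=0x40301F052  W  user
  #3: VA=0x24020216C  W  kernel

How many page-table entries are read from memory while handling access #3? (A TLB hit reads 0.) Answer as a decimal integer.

Trace:
#0 VA=0x5436087F7 (w,user):
  [0] read 0x1B idx=21: raw=0x1E007 flags P=1 W=1 U=1 S=0
  [1] read 0x1E idx=27: raw=0x21007 flags P=1 W=1 U=1 S=0
  [2] read 0x21 idx=8: raw=0x24007 flags P=1 W=1 U=1 S=0
  ✓ 0x247F7  — 3 lookups
#1 VA=0x64080C398 (w,user):
  [0] read 0x1B idx=25: raw=0x25007 flags P=1 W=1 U=1 S=0
  [1] read 0x25 idx=4: raw=0x26007 flags P=1 W=1 U=1 S=0
  [2] read 0x26 idx=12: raw=0x63004 flags P=0 W=0 U=1 S=0
  → PAGE_NOT_PRESENT  (3 entries read)
#2 VA=0x40301F052 (w,user):
  [0] read 0x1B idx=16: raw=0x2A007 flags P=1 W=1 U=1 S=0
  [1] read 0x2A idx=24: raw=0x2E007 flags P=1 W=1 U=1 S=0
  [2] read 0x2E idx=31: raw=0x32003 flags P=1 W=1 U=0 S=0
  → PROTECTION_VIOLATION  (3 entries read)
#3 VA=0x24020216C (w,kernel):
  [0] read 0x1B idx=9: raw=0x33007 flags P=1 W=1 U=1 S=0
  [1] read 0x33 idx=1: raw=0x34007 flags P=1 W=1 U=1 S=0
  [2] read 0x34 idx=2: raw=0x14002 flags P=0 W=1 U=0 S=0
  → PAGE_NOT_PRESENT  (3 entries read)

Entries read for #3: 3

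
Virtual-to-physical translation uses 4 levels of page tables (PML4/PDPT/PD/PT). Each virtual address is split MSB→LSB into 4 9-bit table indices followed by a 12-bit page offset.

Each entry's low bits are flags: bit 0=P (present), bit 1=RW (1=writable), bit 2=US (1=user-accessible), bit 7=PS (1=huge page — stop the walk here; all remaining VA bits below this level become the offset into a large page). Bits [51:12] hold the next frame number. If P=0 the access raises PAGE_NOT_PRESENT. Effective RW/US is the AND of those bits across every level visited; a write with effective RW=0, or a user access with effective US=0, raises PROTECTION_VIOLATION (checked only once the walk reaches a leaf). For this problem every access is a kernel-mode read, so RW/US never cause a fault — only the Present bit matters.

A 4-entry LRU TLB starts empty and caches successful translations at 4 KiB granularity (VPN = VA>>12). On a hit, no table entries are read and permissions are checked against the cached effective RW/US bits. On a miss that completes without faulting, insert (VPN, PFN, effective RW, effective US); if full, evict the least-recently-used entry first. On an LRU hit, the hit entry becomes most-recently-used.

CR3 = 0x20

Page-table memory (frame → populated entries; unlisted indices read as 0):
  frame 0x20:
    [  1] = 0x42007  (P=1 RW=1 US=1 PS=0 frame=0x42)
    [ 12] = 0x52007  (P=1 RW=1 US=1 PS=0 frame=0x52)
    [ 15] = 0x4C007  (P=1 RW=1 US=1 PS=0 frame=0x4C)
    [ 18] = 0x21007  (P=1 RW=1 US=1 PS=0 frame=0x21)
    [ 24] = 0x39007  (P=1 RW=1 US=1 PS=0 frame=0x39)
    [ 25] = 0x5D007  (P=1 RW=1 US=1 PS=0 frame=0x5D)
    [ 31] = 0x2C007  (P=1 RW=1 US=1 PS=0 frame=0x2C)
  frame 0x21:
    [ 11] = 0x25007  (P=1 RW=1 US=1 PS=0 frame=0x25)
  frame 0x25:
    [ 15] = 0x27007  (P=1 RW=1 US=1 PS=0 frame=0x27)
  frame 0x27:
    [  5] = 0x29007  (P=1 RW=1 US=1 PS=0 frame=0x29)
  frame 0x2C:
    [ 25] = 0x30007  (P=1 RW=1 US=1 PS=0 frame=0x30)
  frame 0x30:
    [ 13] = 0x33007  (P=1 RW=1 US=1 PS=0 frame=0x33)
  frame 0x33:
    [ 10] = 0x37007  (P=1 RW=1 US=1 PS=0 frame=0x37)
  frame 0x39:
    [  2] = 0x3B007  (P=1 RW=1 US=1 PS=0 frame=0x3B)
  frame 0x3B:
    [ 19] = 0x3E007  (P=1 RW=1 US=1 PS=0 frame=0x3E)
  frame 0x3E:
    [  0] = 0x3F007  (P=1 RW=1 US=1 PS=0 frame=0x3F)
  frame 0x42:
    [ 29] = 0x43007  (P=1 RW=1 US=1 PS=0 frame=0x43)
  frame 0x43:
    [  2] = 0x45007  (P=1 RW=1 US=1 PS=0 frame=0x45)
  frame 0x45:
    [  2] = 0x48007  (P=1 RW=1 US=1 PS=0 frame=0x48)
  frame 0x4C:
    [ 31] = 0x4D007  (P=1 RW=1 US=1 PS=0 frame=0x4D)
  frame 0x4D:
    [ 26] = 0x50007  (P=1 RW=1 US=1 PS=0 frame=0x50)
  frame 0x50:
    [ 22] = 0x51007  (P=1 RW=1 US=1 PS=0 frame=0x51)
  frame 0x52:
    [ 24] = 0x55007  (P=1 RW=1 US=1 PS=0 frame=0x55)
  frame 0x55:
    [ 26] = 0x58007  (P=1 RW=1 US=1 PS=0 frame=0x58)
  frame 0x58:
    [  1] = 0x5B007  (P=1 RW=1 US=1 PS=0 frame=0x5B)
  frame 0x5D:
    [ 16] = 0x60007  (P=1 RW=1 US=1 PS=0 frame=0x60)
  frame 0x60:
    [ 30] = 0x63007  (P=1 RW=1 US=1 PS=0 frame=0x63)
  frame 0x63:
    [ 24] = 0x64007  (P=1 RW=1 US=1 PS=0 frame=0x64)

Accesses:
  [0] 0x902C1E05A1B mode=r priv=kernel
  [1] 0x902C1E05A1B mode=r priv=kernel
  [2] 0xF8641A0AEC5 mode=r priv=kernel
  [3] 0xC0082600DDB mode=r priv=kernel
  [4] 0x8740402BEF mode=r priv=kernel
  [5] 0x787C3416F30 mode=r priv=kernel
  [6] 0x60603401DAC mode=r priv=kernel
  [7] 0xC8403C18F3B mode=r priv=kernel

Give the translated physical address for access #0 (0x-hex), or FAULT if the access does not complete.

Trace:
#0 VA=0x902C1E05A1B (r,kernel):
  L0 @0x20[18] → 0x21007  P=1,RW=1,US=1,PS=0
  L1 @0x21[11] → 0x25007  P=1,RW=1,US=1,PS=0
  L2 @0x25[15] → 0x27007  P=1,RW=1,US=1,PS=0
  L3 @0x27[5] → 0x29007  P=1,RW=1,US=1,PS=0
  ⇒ phys 0x29A1B  [4 reads]
#1 VA=0x902C1E05A1B (r,kernel):
  TLB hit vpn=0x902C1E05 → PA=0x29A1B
#2 VA=0xF8641A0AEC5 (r,kernel):
  L0 @0x20[31] → 0x2C007  P=1,RW=1,US=1,PS=0
  L1 @0x2C[25] → 0x30007  P=1,RW=1,US=1,PS=0
  L2 @0x30[13] → 0x33007  P=1,RW=1,US=1,PS=0
  L3 @0x33[10] → 0x37007  P=1,RW=1,US=1,PS=0
  ⇒ phys 0x37EC5  [4 reads]
#3 VA=0xC0082600DDB (r,kernel):
  L0 @0x20[24] → 0x39007  P=1,RW=1,US=1,PS=0
  L1 @0x39[2] → 0x3B007  P=1,RW=1,US=1,PS=0
  L2 @0x3B[19] → 0x3E007  P=1,RW=1,US=1,PS=0
  L3 @0x3E[0] → 0x3F007  P=1,RW=1,US=1,PS=0
  ⇒ phys 0x3FDDB  [4 reads]
#4 VA=0x8740402BEF (r,kernel):
  L0 @0x20[1] → 0x42007  P=1,RW=1,US=1,PS=0
  L1 @0x42[29] → 0x43007  P=1,RW=1,US=1,PS=0
  L2 @0x43[2] → 0x45007  P=1,RW=1,US=1,PS=0
  L3 @0x45[2] → 0x48007  P=1,RW=1,US=1,PS=0
  ⇒ phys 0x48BEF  [4 reads]
#5 VA=0x787C3416F30 (r,kernel):
  L0 @0x20[15] → 0x4C007  P=1,RW=1,US=1,PS=0
  L1 @0x4C[31] → 0x4D007  P=1,RW=1,US=1,PS=0
  L2 @0x4D[26] → 0x50007  P=1,RW=1,US=1,PS=0
  L3 @0x50[22] → 0x51007  P=1,RW=1,US=1,PS=0
  ⇒ phys 0x51F30  [4 reads]
#6 VA=0x60603401DAC (r,kernel):
  L0 @0x20[12] → 0x52007  P=1,RW=1,US=1,PS=0
  L1 @0x52[24] → 0x55007  P=1,RW=1,US=1,PS=0
  L2 @0x55[26] → 0x58007  P=1,RW=1,US=1,PS=0
  L3 @0x58[1] → 0x5B007  P=1,RW=1,US=1,PS=0
  ⇒ phys 0x5BDAC  [4 reads]
#7 VA=0xC8403C18F3B (r,kernel):
  L0 @0x20[25] → 0x5D007  P=1,RW=1,US=1,PS=0
  L1 @0x5D[16] → 0x60007  P=1,RW=1,US=1,PS=0
  L2 @0x60[30] → 0x63007  P=1,RW=1,US=1,PS=0
  L3 @0x63[24] → 0x64007  P=1,RW=1,US=1,PS=0
  ⇒ phys 0x64F3B  [4 reads]

Access #0 PA: 0x29A1B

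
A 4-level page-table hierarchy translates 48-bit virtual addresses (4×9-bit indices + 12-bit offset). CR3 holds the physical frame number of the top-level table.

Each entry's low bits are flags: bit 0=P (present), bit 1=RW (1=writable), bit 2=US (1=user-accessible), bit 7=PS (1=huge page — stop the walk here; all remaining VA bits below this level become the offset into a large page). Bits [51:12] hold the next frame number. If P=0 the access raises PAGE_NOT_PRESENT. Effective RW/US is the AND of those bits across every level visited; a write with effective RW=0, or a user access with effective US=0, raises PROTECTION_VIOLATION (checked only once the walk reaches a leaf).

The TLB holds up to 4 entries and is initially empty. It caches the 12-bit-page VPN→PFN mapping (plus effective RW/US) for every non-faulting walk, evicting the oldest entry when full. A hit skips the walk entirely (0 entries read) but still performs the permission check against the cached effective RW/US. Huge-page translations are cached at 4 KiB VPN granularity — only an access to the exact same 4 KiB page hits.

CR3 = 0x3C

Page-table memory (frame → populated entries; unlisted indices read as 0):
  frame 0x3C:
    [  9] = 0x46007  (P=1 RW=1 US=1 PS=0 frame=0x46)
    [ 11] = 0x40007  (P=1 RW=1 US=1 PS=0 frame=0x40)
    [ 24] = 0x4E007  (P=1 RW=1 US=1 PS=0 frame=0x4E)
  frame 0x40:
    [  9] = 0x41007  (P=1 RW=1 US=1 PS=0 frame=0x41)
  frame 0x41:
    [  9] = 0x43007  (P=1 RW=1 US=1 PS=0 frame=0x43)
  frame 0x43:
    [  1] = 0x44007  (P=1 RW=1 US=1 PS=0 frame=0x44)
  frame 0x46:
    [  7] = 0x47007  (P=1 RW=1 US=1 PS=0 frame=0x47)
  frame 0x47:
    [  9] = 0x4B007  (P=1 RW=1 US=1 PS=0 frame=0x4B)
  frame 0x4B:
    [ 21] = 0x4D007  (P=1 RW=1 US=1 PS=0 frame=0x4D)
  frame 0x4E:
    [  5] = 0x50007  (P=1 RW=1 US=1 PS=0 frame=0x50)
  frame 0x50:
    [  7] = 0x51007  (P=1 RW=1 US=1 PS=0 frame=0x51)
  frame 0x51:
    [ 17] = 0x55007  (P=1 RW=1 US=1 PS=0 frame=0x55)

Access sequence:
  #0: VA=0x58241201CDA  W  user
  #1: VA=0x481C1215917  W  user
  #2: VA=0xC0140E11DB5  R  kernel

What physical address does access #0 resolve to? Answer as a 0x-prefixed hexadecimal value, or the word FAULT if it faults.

Per-access translation:
#0 VA=0x58241201CDA (w,user):
  L0 @0x3C[11] → 0x40007  P=1,RW=1,US=1,PS=0
  L1 @0x40[9] → 0x41007  P=1,RW=1,US=1,PS=0
  L2 @0x41[9] → 0x43007  P=1,RW=1,US=1,PS=0
  L3 @0x43[1] → 0x44007  P=1,RW=1,US=1,PS=0
  ✓ 0x44CDA  — 4 lookups
#1 VA=0x481C1215917 (w,user):
  L0 @0x3C[9] → 0x46007  P=1,RW=1,US=1,PS=0
  L1 @0x46[7] → 0x47007  P=1,RW=1,US=1,PS=0
  L2 @0x47[9] → 0x4B007  P=1,RW=1,US=1,PS=0
  L3 @0x4B[21] → 0x4D007  P=1,RW=1,US=1,PS=0
  ✓ 0x4D917  — 4 lookups
#2 VA=0xC0140E11DB5 (r,kernel):
  L0 @0x3C[24] → 0x4E007  P=1,RW=1,US=1,PS=0
  L1 @0x4E[5] → 0x50007  P=1,RW=1,US=1,PS=0
  L2 @0x50[7] → 0x51007  P=1,RW=1,US=1,PS=0
  L3 @0x51[17] → 0x55007  P=1,RW=1,US=1,PS=0
  ✓ 0x55DB5  — 4 lookups

Access #0 PA: 0x44CDA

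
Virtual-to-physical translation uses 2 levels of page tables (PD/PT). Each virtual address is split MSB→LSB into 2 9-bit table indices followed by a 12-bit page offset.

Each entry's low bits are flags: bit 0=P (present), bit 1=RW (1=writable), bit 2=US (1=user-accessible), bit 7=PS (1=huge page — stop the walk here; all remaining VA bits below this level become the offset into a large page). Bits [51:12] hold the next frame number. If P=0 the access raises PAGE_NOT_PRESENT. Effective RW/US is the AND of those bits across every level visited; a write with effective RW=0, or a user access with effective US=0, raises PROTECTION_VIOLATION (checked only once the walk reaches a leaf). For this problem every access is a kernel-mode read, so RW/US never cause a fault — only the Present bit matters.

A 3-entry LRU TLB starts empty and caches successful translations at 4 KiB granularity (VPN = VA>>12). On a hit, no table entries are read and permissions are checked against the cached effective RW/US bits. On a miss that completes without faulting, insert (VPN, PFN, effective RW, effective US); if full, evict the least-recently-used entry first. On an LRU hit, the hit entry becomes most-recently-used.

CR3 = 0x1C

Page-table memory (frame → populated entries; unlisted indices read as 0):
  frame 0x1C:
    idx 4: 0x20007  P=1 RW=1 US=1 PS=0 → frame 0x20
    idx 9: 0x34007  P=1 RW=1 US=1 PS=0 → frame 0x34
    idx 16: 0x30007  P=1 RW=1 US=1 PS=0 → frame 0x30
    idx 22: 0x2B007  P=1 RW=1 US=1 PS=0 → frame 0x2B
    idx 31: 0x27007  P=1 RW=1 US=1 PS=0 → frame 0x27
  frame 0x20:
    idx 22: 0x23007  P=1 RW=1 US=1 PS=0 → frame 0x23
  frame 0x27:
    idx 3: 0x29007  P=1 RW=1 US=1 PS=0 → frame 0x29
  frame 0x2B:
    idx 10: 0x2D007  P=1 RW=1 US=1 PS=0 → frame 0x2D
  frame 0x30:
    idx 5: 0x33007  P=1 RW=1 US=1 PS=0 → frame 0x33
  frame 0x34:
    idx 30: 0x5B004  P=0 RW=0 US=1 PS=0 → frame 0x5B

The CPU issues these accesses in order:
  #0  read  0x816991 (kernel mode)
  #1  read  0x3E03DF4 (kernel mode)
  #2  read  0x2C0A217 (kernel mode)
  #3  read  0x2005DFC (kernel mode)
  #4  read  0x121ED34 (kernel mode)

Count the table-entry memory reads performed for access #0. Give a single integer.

Trace:
#0 VA=0x816991 (r,kernel):
  lvl0: tbl 0x1C, slot 4 ⇒ 0x20007 (P1/RW1/US1/PS0)
  lvl1: tbl 0x20, slot 22 ⇒ 0x23007 (P1/RW1/US1/PS0)
  ✓ 0x23991  — 2 lookups
#1 VA=0x3E03DF4 (r,kernel):
  lvl0: tbl 0x1C, slot 31 ⇒ 0x27007 (P1/RW1/US1/PS0)
  lvl1: tbl 0x27, slot 3 ⇒ 0x29007 (P1/RW1/US1/PS0)
  ✓ 0x29DF4  — 2 lookups
#2 VA=0x2C0A217 (r,kernel):
  lvl0: tbl 0x1C, slot 22 ⇒ 0x2B007 (P1/RW1/US1/PS0)
  lvl1: tbl 0x2B, slot 10 ⇒ 0x2D007 (P1/RW1/US1/PS0)
  ✓ 0x2D217  — 2 lookups
#3 VA=0x2005DFC (r,kernel):
  lvl0: tbl 0x1C, slot 16 ⇒ 0x30007 (P1/RW1/US1/PS0)
  lvl1: tbl 0x30, slot 5 ⇒ 0x33007 (P1/RW1/US1/PS0)
  ✓ 0x33DFC  — 2 lookups
#4 VA=0x121ED34 (r,kernel):
  lvl0: tbl 0x1C, slot 9 ⇒ 0x34007 (P1/RW1/US1/PS0)
  lvl1: tbl 0x34, slot 30 ⇒ 0x5B004 (P0/RW0/US1/PS0)
  → PAGE_NOT_PRESENT  (2 entries read)

Entries read for #0: 2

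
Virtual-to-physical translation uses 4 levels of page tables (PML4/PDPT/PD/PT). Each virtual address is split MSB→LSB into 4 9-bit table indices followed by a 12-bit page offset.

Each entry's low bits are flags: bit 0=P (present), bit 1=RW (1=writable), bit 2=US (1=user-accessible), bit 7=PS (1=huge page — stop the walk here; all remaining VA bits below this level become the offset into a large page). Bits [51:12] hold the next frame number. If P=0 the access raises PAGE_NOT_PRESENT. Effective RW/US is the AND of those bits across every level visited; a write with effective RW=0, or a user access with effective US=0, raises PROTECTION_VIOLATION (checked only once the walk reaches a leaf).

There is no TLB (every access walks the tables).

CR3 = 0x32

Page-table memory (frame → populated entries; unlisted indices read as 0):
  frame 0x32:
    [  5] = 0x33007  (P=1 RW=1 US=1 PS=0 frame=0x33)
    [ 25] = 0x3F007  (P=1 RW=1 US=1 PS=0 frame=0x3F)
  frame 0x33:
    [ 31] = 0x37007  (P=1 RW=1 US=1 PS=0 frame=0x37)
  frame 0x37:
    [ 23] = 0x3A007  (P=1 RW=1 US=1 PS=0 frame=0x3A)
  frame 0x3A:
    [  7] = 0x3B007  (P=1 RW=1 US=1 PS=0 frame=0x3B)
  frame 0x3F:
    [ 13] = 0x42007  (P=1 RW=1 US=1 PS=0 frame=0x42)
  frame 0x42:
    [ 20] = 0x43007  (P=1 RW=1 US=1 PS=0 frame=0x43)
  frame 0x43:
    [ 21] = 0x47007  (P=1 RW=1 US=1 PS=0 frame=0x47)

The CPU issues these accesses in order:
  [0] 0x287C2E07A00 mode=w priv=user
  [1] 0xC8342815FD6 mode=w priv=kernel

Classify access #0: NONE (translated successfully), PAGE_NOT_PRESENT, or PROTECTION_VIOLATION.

Per-access translation:
#0 VA=0x287C2E07A00 (w,user):
  [0] read 0x32 idx=5: raw=0x33007 flags P=1 W=1 U=1 S=0
  [1] read 0x33 idx=31: raw=0x37007 flags P=1 W=1 U=1 S=0
  [2] read 0x37 idx=23: raw=0x3A007 flags P=1 W=1 U=1 S=0
  [3] read 0x3A idx=7: raw=0x3B007 flags P=1 W=1 U=1 S=0
  ✓ 0x3BA00  — 4 lookups
#1 VA=0xC8342815FD6 (w,kernel):
  [0] read 0x32 idx=25: raw=0x3F007 flags P=1 W=1 U=1 S=0
  [1] read 0x3F idx=13: raw=0x42007 flags P=1 W=1 U=1 S=0
  [2] read 0x42 idx=20: raw=0x43007 flags P=1 W=1 U=1 S=0
  [3] read 0x43 idx=21: raw=0x47007 flags P=1 W=1 U=1 S=0
  ✓ 0x47FD6  — 4 lookups

Access #0 fault: NONE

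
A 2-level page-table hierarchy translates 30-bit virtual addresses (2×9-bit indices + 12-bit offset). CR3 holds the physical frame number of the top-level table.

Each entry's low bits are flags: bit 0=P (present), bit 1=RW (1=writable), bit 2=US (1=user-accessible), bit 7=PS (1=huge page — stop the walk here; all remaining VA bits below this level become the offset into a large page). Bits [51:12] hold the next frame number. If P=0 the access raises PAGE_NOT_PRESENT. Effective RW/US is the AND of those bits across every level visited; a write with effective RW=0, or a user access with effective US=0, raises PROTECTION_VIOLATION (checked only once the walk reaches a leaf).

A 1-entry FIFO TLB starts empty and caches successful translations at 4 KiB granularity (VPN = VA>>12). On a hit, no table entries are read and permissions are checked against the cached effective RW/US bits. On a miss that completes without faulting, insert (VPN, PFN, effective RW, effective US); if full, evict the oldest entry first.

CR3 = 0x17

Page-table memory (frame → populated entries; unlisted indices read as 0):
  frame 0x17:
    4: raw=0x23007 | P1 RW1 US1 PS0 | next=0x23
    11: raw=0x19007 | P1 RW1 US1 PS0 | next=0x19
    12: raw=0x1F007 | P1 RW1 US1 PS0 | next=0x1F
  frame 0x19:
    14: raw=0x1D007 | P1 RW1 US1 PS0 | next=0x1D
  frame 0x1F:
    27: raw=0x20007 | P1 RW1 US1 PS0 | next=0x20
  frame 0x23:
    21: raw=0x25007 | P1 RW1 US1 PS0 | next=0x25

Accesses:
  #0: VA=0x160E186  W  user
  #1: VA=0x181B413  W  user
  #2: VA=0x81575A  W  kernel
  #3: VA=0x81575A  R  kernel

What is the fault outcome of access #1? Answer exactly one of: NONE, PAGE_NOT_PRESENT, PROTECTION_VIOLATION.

Trace:
#0 VA=0x160E186 (w,user):
  L0 @0x17[11] → 0x19007  P=1,RW=1,US=1,PS=0
  L1 @0x19[14] → 0x1D007  P=1,RW=1,US=1,PS=0
  → PA=0x1D186  (2 entries read)
#1 VA=0x181B413 (w,user):
  L0 @0x17[12] → 0x1F007  P=1,RW=1,US=1,PS=0
  L1 @0x1F[27] → 0x20007  P=1,RW=1,US=1,PS=0
  → PA=0x20413  (2 entries read)
#2 VA=0x81575A (w,kernel):
  L0 @0x17[4] → 0x23007  P=1,RW=1,US=1,PS=0
  L1 @0x23[21] → 0x25007  P=1,RW=1,US=1,PS=0
  → PA=0x2575A  (2 entries read)
#3 VA=0x81575A (r,kernel):
  TLB hit vpn=0x815 → PA=0x2575A

Access #1 fault: NONE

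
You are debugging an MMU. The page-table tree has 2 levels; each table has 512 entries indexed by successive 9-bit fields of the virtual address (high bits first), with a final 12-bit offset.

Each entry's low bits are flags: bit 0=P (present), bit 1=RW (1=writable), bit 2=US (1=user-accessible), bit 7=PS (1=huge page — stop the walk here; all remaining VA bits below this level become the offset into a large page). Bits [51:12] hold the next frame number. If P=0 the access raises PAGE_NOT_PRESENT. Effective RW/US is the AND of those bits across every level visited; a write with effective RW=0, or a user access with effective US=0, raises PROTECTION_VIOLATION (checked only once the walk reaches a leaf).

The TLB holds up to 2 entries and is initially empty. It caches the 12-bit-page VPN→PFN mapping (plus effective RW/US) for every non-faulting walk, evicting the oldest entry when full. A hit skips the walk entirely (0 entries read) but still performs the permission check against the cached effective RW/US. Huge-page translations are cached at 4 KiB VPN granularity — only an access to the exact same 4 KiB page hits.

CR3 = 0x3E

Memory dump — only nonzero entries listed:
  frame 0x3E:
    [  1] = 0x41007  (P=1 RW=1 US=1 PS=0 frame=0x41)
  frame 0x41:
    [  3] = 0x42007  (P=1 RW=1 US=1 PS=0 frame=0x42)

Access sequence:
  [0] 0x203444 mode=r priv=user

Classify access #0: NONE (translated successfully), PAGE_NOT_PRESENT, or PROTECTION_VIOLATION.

Walk each access:
#0 VA=0x203444 (r,user):
  L0: frame=0x3E idx=1 entry=0x41007 [P=1 RW=1 US=1 PS=0]
  L1: frame=0x41 idx=3 entry=0x42007 [P=1 RW=1 US=1 PS=0]
  ✓ 0x42444  — 2 lookups

Access #0 fault: NONE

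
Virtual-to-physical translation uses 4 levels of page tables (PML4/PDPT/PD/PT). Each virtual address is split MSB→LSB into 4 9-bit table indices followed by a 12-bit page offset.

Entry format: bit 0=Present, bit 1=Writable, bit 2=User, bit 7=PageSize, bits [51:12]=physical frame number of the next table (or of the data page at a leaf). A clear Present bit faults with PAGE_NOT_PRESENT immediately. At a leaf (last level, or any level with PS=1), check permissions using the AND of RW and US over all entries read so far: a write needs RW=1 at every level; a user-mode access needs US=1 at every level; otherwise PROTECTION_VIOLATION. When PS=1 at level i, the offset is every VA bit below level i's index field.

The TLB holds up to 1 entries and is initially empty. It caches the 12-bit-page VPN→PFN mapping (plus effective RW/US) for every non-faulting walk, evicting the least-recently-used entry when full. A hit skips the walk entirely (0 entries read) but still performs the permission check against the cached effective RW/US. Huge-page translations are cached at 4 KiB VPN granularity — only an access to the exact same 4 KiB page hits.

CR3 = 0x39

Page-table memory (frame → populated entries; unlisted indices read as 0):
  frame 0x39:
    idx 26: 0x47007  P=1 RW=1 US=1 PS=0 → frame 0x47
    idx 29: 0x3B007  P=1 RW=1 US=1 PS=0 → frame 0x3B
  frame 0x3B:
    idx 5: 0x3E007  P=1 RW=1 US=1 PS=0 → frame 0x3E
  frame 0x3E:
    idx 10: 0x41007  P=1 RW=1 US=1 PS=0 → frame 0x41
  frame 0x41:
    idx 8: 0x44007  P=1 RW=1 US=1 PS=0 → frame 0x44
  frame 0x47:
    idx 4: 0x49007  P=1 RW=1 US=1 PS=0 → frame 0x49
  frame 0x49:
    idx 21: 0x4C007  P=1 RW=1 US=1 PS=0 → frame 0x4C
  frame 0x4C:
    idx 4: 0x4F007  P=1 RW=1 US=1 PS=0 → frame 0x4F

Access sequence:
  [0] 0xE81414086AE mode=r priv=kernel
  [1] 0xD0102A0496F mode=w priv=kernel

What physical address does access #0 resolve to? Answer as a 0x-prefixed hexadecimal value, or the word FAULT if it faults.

Trace:
#0 VA=0xE81414086AE (r,kernel):
  [0] read 0x39 idx=29: raw=0x3B007 flags P=1 W=1 U=1 S=0
  [1] read 0x3B idx=5: raw=0x3E007 flags P=1 W=1 U=1 S=0
  [2] read 0x3E idx=10: raw=0x41007 flags P=1 W=1 U=1 S=0
  [3] read 0x41 idx=8: raw=0x44007 flags P=1 W=1 U=1 S=0
  ✓ 0x446AE  — 4 lookups
#1 VA=0xD0102A0496F (w,kernel):
  [0] read 0x39 idx=26: raw=0x47007 flags P=1 W=1 U=1 S=0
  [1] read 0x47 idx=4: raw=0x49007 flags P=1 W=1 U=1 S=0
  [2] read 0x49 idx=21: raw=0x4C007 flags P=1 W=1 U=1 S=0
  [3] read 0x4C idx=4: raw=0x4F007 flags P=1 W=1 U=1 S=0
  ✓ 0x4F96F  — 4 lookups

Access #0 PA: 0x446AE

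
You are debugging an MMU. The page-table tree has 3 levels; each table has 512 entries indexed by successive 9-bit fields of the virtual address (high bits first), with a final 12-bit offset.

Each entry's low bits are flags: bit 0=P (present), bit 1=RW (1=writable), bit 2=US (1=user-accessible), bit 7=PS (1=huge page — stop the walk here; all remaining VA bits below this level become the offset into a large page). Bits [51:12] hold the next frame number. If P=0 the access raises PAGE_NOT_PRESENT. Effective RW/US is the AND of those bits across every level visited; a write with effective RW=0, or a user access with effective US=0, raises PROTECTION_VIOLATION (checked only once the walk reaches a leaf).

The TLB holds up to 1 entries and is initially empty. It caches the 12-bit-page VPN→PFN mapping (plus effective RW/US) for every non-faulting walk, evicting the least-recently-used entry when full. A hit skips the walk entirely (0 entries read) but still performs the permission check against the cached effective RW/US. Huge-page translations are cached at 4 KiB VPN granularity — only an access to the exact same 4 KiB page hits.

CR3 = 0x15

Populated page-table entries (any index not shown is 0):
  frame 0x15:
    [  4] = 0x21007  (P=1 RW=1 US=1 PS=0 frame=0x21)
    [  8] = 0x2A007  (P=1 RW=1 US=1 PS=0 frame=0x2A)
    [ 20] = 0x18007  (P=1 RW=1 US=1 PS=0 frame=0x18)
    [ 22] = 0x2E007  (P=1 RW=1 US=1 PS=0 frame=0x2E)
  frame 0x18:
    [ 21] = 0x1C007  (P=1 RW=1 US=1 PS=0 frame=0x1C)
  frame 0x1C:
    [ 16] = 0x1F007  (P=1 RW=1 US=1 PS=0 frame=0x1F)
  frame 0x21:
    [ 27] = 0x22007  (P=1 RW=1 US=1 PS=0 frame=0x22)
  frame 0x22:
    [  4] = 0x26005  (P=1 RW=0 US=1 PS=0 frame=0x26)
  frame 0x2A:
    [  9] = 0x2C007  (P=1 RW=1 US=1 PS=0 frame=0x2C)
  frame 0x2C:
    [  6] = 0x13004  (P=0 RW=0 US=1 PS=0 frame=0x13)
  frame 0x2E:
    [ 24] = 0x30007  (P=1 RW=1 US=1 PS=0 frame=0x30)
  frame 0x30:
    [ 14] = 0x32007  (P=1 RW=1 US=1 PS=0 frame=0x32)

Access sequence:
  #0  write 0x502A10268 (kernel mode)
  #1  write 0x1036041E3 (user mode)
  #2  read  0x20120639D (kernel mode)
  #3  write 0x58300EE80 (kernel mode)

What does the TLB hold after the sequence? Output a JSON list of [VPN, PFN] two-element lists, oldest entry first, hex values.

Per-access translation:
#0 VA=0x502A10268 (w,kernel):
  L0 @0x15[20] → 0x18007  P=1,RW=1,US=1,PS=0
  L1 @0x18[21] → 0x1C007  P=1,RW=1,US=1,PS=0
  L2 @0x1C[16] → 0x1F007  P=1,RW=1,US=1,PS=0
  → PA=0x1F268  (3 entries read)
#1 VA=0x1036041E3 (w,user):
  L0 @0x15[4] → 0x21007  P=1,RW=1,US=1,PS=0
  L1 @0x21[27] → 0x22007  P=1,RW=1,US=1,PS=0
  L2 @0x22[4] → 0x26005  P=1,RW=0,US=1,PS=0
  ✗ PROTECTION_VIOLATION  [3 reads]
#2 VA=0x20120639D (r,kernel):
  L0 @0x15[8] → 0x2A007  P=1,RW=1,US=1,PS=0
  L1 @0x2A[9] → 0x2C007  P=1,RW=1,US=1,PS=0
  L2 @0x2C[6] → 0x13004  P=0,RW=0,US=1,PS=0
  ✗ PAGE_NOT_PRESENT  [3 reads]
#3 VA=0x58300EE80 (w,kernel):
  L0 @0x15[22] → 0x2E007  P=1,RW=1,US=1,PS=0
  L1 @0x2E[24] → 0x30007  P=1,RW=1,US=1,PS=0
  L2 @0x30[14] → 0x32007  P=1,RW=1,US=1,PS=0
  → PA=0x32E80  (3 entries read)

TLB: [["0x58300E", "0x32"]]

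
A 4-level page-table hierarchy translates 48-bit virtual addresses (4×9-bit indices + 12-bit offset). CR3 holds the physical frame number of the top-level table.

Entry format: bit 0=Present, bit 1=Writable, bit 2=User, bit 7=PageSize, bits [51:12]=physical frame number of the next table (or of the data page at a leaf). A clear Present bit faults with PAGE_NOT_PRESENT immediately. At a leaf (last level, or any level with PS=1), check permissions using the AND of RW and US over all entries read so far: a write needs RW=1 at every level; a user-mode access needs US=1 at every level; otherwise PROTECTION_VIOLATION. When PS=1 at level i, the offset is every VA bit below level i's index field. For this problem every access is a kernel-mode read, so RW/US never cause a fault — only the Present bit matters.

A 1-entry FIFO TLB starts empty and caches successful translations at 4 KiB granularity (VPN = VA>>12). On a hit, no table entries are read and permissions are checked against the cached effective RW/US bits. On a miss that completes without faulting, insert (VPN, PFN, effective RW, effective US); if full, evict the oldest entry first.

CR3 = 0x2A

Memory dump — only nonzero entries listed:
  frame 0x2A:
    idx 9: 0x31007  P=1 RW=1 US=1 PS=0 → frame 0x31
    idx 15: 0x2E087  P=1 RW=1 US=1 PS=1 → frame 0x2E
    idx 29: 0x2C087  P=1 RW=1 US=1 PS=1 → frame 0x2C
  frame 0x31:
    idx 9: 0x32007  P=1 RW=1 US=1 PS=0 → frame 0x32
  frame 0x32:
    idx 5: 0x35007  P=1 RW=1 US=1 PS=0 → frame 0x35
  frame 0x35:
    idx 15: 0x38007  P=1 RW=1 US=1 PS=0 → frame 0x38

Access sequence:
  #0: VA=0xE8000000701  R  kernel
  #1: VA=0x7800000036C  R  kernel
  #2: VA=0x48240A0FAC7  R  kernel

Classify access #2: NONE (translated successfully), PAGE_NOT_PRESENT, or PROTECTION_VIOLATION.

Trace:
#0 VA=0xE8000000701 (r,kernel):
  L0 @0x2A[29] → 0x2C087  P=1,RW=1,US=1,PS=1
  → PA=0x2C701 (huge @L0)  (1 entries read)
#1 VA=0x7800000036C (r,kernel):
  L0 @0x2A[15] → 0x2E087  P=1,RW=1,US=1,PS=1
  → PA=0x2E36C (huge @L0)  (1 entries read)
#2 VA=0x48240A0FAC7 (r,kernel):
  L0 @0x2A[9] → 0x31007  P=1,RW=1,US=1,PS=0
  L1 @0x31[9] → 0x32007  P=1,RW=1,US=1,PS=0
  L2 @0x32[5] → 0x35007  P=1,RW=1,US=1,PS=0
  L3 @0x35[15] → 0x38007  P=1,RW=1,US=1,PS=0
  → PA=0x38AC7  (4 entries read)

Access #2 fault: NONE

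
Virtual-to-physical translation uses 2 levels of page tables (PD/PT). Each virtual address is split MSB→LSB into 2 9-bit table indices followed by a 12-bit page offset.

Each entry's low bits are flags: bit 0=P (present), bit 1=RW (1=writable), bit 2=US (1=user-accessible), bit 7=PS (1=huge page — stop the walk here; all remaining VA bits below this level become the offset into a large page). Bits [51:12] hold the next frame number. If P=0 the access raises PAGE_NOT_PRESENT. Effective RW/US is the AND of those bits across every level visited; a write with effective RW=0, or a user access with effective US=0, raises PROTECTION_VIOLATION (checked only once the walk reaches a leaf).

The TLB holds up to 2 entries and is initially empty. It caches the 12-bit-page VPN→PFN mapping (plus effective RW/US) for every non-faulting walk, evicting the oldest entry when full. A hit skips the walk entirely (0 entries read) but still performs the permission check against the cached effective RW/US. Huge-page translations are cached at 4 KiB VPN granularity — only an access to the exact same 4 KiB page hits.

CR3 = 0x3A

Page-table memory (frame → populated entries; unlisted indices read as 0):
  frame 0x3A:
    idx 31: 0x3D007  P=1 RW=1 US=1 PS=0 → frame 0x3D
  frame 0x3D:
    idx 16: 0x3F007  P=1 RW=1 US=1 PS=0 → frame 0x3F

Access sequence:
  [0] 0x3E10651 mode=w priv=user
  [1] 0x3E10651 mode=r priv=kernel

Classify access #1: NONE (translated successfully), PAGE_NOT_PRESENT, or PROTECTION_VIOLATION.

Walk each access:
#0 VA=0x3E10651 (w,user):
  L0 @0x3A[31] → 0x3D007  P=1,RW=1,US=1,PS=0
  L1 @0x3D[16] → 0x3F007  P=1,RW=1,US=1,PS=0
  ✓ 0x3F651  — 2 lookups
#1 VA=0x3E10651 (r,kernel):
  TLB hit vpn=0x3E10 → PA=0x3F651

Access #1 fault: NONE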